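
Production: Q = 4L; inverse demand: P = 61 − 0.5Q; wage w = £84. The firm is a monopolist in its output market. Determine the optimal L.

L* = 10

Marginal revenue from the inverse demand is MR = 61 − Q.
The marginal product is MP_L = 4.
A monopolist hires until marginal revenue product equals the wage: MR·MP_L = w.
(61 − 4L)·4 = 84, so L = 10.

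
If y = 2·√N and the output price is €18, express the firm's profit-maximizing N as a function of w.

MP_N = (1/2)·2·N^(-1/2) = N^(-1/2).
Setting P·MP_N = w: 18·N^(-1/2) = w.
Solving for N: N^(-1/2) = w/18, so N = (18/w)^(2).

N(w) = 324/w²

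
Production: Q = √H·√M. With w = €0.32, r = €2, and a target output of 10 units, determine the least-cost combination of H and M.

H* = 25, M* = 4

Cost minimization requires the marginal rate of technical substitution to equal the input-price ratio: MP_H/MP_M = w/r.
Here MP_H/MP_M = (1/2)·(M/H)/(1/2) = (M/H). Setting this equal to 0.32/2 = 0.16 gives M = 0.16H.
Substituting into Q = 10: H^(1/2)·(0.16H)^(1/2) = 10.
Solving, H = 25 and M = 4.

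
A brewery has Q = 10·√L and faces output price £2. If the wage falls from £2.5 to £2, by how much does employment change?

ΔL = 9

From P·MP_L = w with MP_L = 5·L^(-1/2), the labor demand is L(w) = (10/w)^(2).
At w = 2.5: L = 16. At w = 2: L = 25.
ΔL = 25 − 16 = 9.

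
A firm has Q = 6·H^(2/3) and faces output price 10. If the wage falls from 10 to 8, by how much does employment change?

From P·MP_H = w with MP_H = 4·H^(-1/3), the labor demand is H(w) = (40/w)^(3).
At w = 10: H = 64. At w = 8: H = 125.
ΔH = 125 − 64 = 61.

ΔH = 61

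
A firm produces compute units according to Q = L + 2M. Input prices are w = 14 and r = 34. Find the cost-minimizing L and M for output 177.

L* = 177, M* = 0

The inputs are perfect substitutes, so the firm uses whichever has the lower cost per unit of output.
Cost per unit of output via L is 14; via M it is 17. L is cheaper.
Producing Q = 177 with L alone: L = 177, M = 0.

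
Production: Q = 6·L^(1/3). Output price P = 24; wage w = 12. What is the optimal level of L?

L* = 8

MP_L = (1/3)·6·L^(-2/3) = 2·L^(-2/3).
Profit maximization for a price taker requires P·MP_L = w: 24·2·L^(-2/3) = 12.
So L^(-2/3) = 0.25, which gives L = 8.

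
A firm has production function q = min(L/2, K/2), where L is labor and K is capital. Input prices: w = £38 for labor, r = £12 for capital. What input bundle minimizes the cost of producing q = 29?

With a fixed-proportions technology, the cost-minimizing bundle uses no slack in either input: L/2 = K/2 = q.
So L = 2·29 = 58 and K = 2·29 = 58.

L* = 58, K* = 58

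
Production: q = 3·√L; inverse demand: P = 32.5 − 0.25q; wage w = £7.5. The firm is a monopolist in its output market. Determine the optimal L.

L* = 25

Marginal revenue from the inverse demand is MR = 32.5 − 0.5q.
The marginal product is MP_L = 1.5·L^(-1/2).
A monopolist hires until marginal revenue product equals the wage: MR·MP_L = w.
At L, q = 3·√L. Substituting and solving: (32.5 − 1.5·√L)·1.5·L^(-1/2) = 7.5 gives L = 25.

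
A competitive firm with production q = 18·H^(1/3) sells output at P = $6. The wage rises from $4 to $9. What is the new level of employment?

From P·MP_H = w with MP_H = 6·H^(-2/3), the labor demand is H(w) = (36/w)^(3/2).
At w = 4: H = 27. At w = 9: H = 8.

H* = 8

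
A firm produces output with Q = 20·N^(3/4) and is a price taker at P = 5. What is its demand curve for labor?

N(w) = (75/w)^(4)

MP_N = (3/4)·20·N^(-1/4) = 15·N^(-1/4).
Setting P·MP_N = w: 75·N^(-1/4) = w.
Solving for N: N^(-1/4) = w/75, so N = (75/w)^(4).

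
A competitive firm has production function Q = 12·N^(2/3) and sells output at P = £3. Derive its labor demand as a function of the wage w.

N(w) = 13824/w³

MP_N = (2/3)·12·N^(-1/3) = 8·N^(-1/3).
Setting P·MP_N = w: 24·N^(-1/3) = w.
Solving for N: N^(-1/3) = w/24, so N = (24/w)^(3).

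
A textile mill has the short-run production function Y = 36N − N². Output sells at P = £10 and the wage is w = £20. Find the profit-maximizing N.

The marginal product of N is MP_N = 36 − 2N.
A price-taking firm hires until the value of the marginal product equals the wage: P·MP_N = w, so 10·(36 − 2N) = 20.
Then 36 − 2N = 2, giving N = 17.

N* = 17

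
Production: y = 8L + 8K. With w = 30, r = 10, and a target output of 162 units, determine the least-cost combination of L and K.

L* = 0, K* = 20.25

The inputs are perfect substitutes, so the firm uses whichever has the lower cost per unit of output.
Cost per unit of output via L is w/8 = 3.75; via K it is r/8 = 1.25. K is cheaper.
Producing y = 162 with K alone: L = 0, K = 20.25.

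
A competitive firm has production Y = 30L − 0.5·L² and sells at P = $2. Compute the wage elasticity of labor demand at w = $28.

From P·MP_L = w with MP_L = 30 − L, labor demand is L(w) = 30 − w/2.
dL/dw = −1/(2) = -0.5.
At w = 28, L = 16, so ε = (dL/dw)·(w/L) = (-0.5)·(28/16) = -0.875.

ε = -0.875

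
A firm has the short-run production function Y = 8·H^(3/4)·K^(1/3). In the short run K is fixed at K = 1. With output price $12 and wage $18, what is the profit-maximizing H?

With K = 1, MP_H = (3/4)·8·H^(-1/4)·1^(1/3) = 6·H^(-1/4).
Profit maximization for a price taker requires P·MP_H = w: 12·6·H^(-1/4) = 18.
So H^(-1/4) = 0.25, which gives H = 256.

H* = 256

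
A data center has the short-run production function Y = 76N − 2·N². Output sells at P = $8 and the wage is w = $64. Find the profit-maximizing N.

N* = 17

The marginal product of N is MP_N = 76 − 4N.
A price-taking firm hires until the value of the marginal product equals the wage: P·MP_N = w, so 8·(76 − 4N) = 64.
Then 76 − 4N = 8, giving N = 17.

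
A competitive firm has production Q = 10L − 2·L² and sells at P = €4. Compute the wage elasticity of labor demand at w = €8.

From P·MP_L = w with MP_L = 10 − 4L, labor demand is L(w) = (10 − w/4)/4.
dL/dw = −1/(16) = -0.0625.
At w = 8, L = 2, so ε = (dL/dw)·(w/L) = (-0.0625)·(8/2) = -0.25.

ε = -0.25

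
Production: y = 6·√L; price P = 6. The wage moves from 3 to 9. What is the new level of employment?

L* = 4

From P·MP_L = w with MP_L = 3·L^(-1/2), the labor demand is L(w) = (18/w)^(2).
At w = 3: L = 36. At w = 9: L = 4.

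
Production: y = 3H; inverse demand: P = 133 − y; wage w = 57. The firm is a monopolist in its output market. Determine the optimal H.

H* = 19

Marginal revenue from the inverse demand is MR = 133 − 2y.
The marginal product is MP_H = 3.
A monopolist hires until marginal revenue product equals the wage: MR·MP_H = w.
(133 − 6H)·3 = 57, so H = 19.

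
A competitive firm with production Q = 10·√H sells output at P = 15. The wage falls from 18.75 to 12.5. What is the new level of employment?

H* = 36

From P·MP_H = w with MP_H = 5·H^(-1/2), the labor demand is H(w) = (75/w)^(2).
At w = 18.75: H = 16. At w = 12.5: H = 36.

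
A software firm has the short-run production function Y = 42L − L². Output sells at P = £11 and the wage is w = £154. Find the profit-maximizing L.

The marginal product of L is MP_L = 42 − 2L.
A price-taking firm hires until the value of the marginal product equals the wage: P·MP_L = w, so 11·(42 − 2L) = 154.
Then 42 − 2L = 14, giving L = 14.

L* = 14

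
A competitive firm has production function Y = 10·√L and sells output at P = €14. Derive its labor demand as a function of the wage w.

L(w) = 4900/w²

MP_L = (1/2)·10·L^(-1/2) = 5·L^(-1/2).
Setting P·MP_L = w: 70·L^(-1/2) = w.
Solving for L: L^(-1/2) = w/70, so L = (70/w)^(2).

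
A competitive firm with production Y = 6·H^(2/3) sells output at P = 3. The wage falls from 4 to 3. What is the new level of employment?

H* = 64

From P·MP_H = w with MP_H = 4·H^(-1/3), the labor demand is H(w) = (12/w)^(3).
At w = 4: H = 27. At w = 3: H = 64.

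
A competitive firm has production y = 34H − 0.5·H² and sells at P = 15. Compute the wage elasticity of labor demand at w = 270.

From P·MP_H = w with MP_H = 34 − H, labor demand is H(w) = 34 − w/15.
dH/dw = −1/(15) = -1/15.
At w = 270, H = 16, so ε = (dH/dw)·(w/H) = (-1/15)·(270/16) = -1.125.

ε = -1.125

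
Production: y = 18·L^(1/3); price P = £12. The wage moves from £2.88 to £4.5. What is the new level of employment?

L* = 64

From P·MP_L = w with MP_L = 6·L^(-2/3), the labor demand is L(w) = (72/w)^(3/2).
At w = 2.88: L = 125. At w = 4.5: L = 64.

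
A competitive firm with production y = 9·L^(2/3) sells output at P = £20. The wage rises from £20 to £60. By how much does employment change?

ΔL = -208

From P·MP_L = w with MP_L = 6·L^(-1/3), the labor demand is L(w) = (120/w)^(3).
At w = 20: L = 216. At w = 60: L = 8.
ΔL = 8 − 216 = -208.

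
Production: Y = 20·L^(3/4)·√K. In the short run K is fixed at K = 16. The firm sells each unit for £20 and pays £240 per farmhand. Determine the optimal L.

L* = 625

With K = 16, MP_L = (3/4)·20·L^(-1/4)·16^(1/2) = 60·L^(-1/4).
Profit maximization for a price taker requires P·MP_L = w: 20·60·L^(-1/4) = 240.
So L^(-1/4) = 0.2, which gives L = 625.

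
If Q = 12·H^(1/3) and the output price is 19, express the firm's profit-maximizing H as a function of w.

H(w) = (76/w)^(3/2)

MP_H = (1/3)·12·H^(-2/3) = 4·H^(-2/3).
Setting P·MP_H = w: 76·H^(-2/3) = w.
Solving for H: H^(-2/3) = w/76, so H = (76/w)^(3/2).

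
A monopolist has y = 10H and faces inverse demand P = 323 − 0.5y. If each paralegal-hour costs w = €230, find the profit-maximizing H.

H* = 30

Marginal revenue from the inverse demand is MR = 323 − y.
The marginal product is MP_H = 10.
A monopolist hires until marginal revenue product equals the wage: MR·MP_H = w.
(323 − 10H)·10 = 230, so H = 30.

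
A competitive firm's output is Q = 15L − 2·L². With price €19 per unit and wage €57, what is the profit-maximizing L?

L* = 3

The marginal product of L is MP_L = 15 − 4L.
A price-taking firm hires until the value of the marginal product equals the wage: P·MP_L = w, so 19·(15 − 4L) = 57.
Then 15 − 4L = 3, giving L = 3.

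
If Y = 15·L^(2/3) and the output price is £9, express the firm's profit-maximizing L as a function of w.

MP_L = (2/3)·15·L^(-1/3) = 10·L^(-1/3).
Setting P·MP_L = w: 90·L^(-1/3) = w.
Solving for L: L^(-1/3) = w/90, so L = (90/w)^(3).

L(w) = 729000/w³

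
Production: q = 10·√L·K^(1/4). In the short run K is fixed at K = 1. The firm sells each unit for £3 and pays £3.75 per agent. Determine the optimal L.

L* = 16

With K = 1, MP_L = (1/2)·10·L^(-1/2)·1^(1/4) = 5·L^(-1/2).
Profit maximization for a price taker requires P·MP_L = w: 3·5·L^(-1/2) = 3.75.
So L^(-1/2) = 0.25, which gives L = 16.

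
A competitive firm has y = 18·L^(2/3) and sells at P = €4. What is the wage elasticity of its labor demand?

MP_L = (2/3)·18·L^(-1/3), so P·MP_L = w gives 48·L^(-1/3) = w.
Solving, L(w) = (48/w)^(3). This is a constant-elasticity form: L ∝ w^(−3), so ε = −3.

ε = -3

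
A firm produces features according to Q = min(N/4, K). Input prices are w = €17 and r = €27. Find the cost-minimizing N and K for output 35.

With a fixed-proportions technology, the cost-minimizing bundle uses no slack in either input: N/4 = K = Q.
So N = 4·35 = 140 and K = 35.

N* = 140, K* = 35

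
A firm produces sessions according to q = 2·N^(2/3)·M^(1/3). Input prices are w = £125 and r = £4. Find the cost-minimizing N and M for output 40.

Cost minimization requires the marginal rate of technical substitution to equal the input-price ratio: MP_N/MP_M = w/r.
Here MP_N/MP_M = (2/3)·(M/N)/(1/3) = 2·(M/N). Setting this equal to 125/4 = 31.25 gives M = 15.625N.
Substituting into q = 40: 2·N^(2/3)·(15.625N)^(1/3) = 40.
Solving, N = 8 and M = 125.

N* = 8, M* = 125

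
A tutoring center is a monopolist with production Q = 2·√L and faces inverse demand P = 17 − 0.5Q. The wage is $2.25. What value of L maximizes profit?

L* = 16

Marginal revenue from the inverse demand is MR = 17 − Q.
The marginal product is MP_L = L^(-1/2).
A monopolist hires until marginal revenue product equals the wage: MR·MP_L = w.
At L, Q = 2·√L. Substituting and solving: (17 − 2·√L)·L^(-1/2) = 2.25 gives L = 16.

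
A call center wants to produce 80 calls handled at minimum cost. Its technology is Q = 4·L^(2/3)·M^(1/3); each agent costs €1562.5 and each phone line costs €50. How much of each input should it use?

L* = 8, M* = 125

Cost minimization requires the marginal rate of technical substitution to equal the input-price ratio: MP_L/MP_M = w/r.
Here MP_L/MP_M = (2/3)·(M/L)/(1/3) = 2·(M/L). Setting this equal to 1562.5/50 = 31.25 gives M = 15.625L.
Substituting into Q = 80: 4·L^(2/3)·(15.625L)^(1/3) = 80.
Solving, L = 8 and M = 125.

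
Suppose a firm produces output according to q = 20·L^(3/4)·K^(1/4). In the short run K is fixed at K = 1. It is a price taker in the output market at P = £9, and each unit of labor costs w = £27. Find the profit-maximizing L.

L* = 625

With K = 1, MP_L = (3/4)·20·L^(-1/4)·1^(1/4) = 15·L^(-1/4).
Profit maximization for a price taker requires P·MP_L = w: 9·15·L^(-1/4) = 27.
So L^(-1/4) = 0.2, which gives L = 625.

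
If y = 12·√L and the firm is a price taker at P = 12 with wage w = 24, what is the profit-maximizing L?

MP_L = (1/2)·12·L^(-1/2) = 6·L^(-1/2).
Profit maximization for a price taker requires P·MP_L = w: 12·6·L^(-1/2) = 24.
So L^(-1/2) = 1/3, which gives L = 9.

L* = 9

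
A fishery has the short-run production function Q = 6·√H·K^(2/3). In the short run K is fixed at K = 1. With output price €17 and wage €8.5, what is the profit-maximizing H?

With K = 1, MP_H = (1/2)·6·H^(-1/2)·1^(2/3) = 3·H^(-1/2).
Profit maximization for a price taker requires P·MP_H = w: 17·3·H^(-1/2) = 8.5.
So H^(-1/2) = 1/6, which gives H = 36.

H* = 36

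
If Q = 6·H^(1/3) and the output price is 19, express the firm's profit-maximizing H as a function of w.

H(w) = (38/w)^(3/2)

MP_H = (1/3)·6·H^(-2/3) = 2·H^(-2/3).
Setting P·MP_H = w: 38·H^(-2/3) = w.
Solving for H: H^(-2/3) = w/38, so H = (38/w)^(3/2).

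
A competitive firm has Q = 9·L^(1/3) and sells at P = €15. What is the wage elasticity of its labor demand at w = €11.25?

ε = -1.5

MP_L = (1/3)·9·L^(-2/3), so P·MP_L = w gives 45·L^(-2/3) = w.
Solving, L(w) = (45/w)^(3/2). This is a constant-elasticity form: L ∝ w^(−3/2), so ε = −3/2.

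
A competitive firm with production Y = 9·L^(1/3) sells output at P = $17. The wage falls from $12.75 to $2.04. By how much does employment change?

From P·MP_L = w with MP_L = 3·L^(-2/3), the labor demand is L(w) = (51/w)^(3/2).
At w = 12.75: L = 8. At w = 2.04: L = 125.
ΔL = 125 − 8 = 117.

ΔL = 117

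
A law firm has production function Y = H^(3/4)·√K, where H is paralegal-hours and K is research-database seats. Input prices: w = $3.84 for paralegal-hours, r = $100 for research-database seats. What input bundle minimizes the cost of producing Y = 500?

Cost minimization requires the marginal rate of technical substitution to equal the input-price ratio: MP_H/MP_K = w/r.
Here MP_H/MP_K = (3/4)·(K/H)/(1/2) = 1.5·(K/H). Setting this equal to 3.84/100 = 0.0384 gives K = 0.0256H.
Substituting into Y = 500: H^(3/4)·(0.0256H)^(1/2) = 500.
Solving, H = 625 and K = 16.

H* = 625, K* = 16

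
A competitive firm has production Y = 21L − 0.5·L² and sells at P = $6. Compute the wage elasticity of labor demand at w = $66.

From P·MP_L = w with MP_L = 21 − L, labor demand is L(w) = 21 − w/6.
dL/dw = −1/(6) = -1/6.
At w = 66, L = 10, so ε = (dL/dw)·(w/L) = (-1/6)·(66/10) = -1.1.

ε = -1.1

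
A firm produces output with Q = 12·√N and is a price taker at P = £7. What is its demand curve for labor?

N(w) = 1764/w²

MP_N = (1/2)·12·N^(-1/2) = 6·N^(-1/2).
Setting P·MP_N = w: 42·N^(-1/2) = w.
Solving for N: N^(-1/2) = w/42, so N = (42/w)^(2).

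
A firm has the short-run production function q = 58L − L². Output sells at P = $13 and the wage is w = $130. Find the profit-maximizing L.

L* = 24

The marginal product of L is MP_L = 58 − 2L.
A price-taking firm hires until the value of the marginal product equals the wage: P·MP_L = w, so 13·(58 − 2L) = 130.
Then 58 − 2L = 10, giving L = 24.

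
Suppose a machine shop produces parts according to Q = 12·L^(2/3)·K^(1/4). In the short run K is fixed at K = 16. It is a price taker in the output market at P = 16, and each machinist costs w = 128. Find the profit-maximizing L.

With K = 16, MP_L = (2/3)·12·L^(-1/3)·16^(1/4) = 16·L^(-1/3).
Profit maximization for a price taker requires P·MP_L = w: 16·16·L^(-1/3) = 128.
So L^(-1/3) = 0.5, which gives L = 8.

L* = 8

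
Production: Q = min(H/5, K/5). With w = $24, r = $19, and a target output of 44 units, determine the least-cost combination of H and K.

With a fixed-proportions technology, the cost-minimizing bundle uses no slack in either input: H/5 = K/5 = Q.
So H = 5·44 = 220 and K = 5·44 = 220.

H* = 220, K* = 220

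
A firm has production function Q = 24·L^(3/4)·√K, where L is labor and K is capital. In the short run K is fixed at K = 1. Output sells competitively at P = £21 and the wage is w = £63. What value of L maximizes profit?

With K = 1, MP_L = (3/4)·24·L^(-1/4)·1^(1/2) = 18·L^(-1/4).
Profit maximization for a price taker requires P·MP_L = w: 21·18·L^(-1/4) = 63.
So L^(-1/4) = 1/6, which gives L = 1296.

L* = 1296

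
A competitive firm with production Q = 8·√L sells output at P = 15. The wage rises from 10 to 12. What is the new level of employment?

From P·MP_L = w with MP_L = 4·L^(-1/2), the labor demand is L(w) = (60/w)^(2).
At w = 10: L = 36. At w = 12: L = 25.

L* = 25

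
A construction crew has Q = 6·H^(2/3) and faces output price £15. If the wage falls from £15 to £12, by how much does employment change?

ΔH = 61

From P·MP_H = w with MP_H = 4·H^(-1/3), the labor demand is H(w) = (60/w)^(3).
At w = 15: H = 64. At w = 12: H = 125.
ΔH = 125 − 64 = 61.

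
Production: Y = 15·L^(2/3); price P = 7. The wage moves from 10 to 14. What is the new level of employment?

L* = 125

From P·MP_L = w with MP_L = 10·L^(-1/3), the labor demand is L(w) = (70/w)^(3).
At w = 10: L = 343. At w = 14: L = 125.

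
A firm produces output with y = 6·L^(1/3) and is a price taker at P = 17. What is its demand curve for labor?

MP_L = (1/3)·6·L^(-2/3) = 2·L^(-2/3).
Setting P·MP_L = w: 34·L^(-2/3) = w.
Solving for L: L^(-2/3) = w/34, so L = (34/w)^(3/2).

L(w) = (34/w)^(3/2)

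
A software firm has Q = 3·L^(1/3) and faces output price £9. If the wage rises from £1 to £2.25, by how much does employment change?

From P·MP_L = w with MP_L = L^(-2/3), the labor demand is L(w) = (9/w)^(3/2).
At w = 1: L = 27. At w = 2.25: L = 8.
ΔL = 8 − 27 = -19.

ΔL = -19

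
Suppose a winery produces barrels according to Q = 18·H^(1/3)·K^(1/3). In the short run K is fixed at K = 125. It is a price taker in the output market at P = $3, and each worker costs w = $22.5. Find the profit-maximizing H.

With K = 125, MP_H = (1/3)·18·H^(-2/3)·125^(1/3) = 30·H^(-2/3).
Profit maximization for a price taker requires P·MP_H = w: 3·30·H^(-2/3) = 22.5.
So H^(-2/3) = 0.25, which gives H = 8.

H* = 8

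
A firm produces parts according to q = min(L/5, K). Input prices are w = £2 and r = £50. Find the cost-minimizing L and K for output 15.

L* = 75, K* = 15

With a fixed-proportions technology, the cost-minimizing bundle uses no slack in either input: L/5 = K = q.
So L = 5·15 = 75 and K = 15.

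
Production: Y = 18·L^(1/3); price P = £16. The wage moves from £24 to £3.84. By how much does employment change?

From P·MP_L = w with MP_L = 6·L^(-2/3), the labor demand is L(w) = (96/w)^(3/2).
At w = 24: L = 8. At w = 3.84: L = 125.
ΔL = 125 − 8 = 117.

ΔL = 117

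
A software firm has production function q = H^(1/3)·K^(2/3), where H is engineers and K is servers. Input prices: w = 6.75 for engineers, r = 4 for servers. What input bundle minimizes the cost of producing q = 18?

Cost minimization requires the marginal rate of technical substitution to equal the input-price ratio: MP_H/MP_K = w/r.
Here MP_H/MP_K = (1/3)·(K/H)/(2/3) = 0.5·(K/H). Setting this equal to 6.75/4 = 1.6875 gives K = 3.375H.
Substituting into q = 18: H^(1/3)·(3.375H)^(2/3) = 18.
Solving, H = 8 and K = 27.

H* = 8, K* = 27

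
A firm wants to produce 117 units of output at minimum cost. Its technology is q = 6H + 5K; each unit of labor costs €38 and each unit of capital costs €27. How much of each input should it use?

The inputs are perfect substitutes, so the firm uses whichever has the lower cost per unit of output.
Cost per unit of output via H is w/6 = 19/3; via K it is r/5 = 5.4. K is cheaper.
Producing q = 117 with K alone: H = 0, K = 23.4.

H* = 0, K* = 23.4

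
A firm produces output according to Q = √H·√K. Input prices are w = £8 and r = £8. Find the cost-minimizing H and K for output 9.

Cost minimization requires the marginal rate of technical substitution to equal the input-price ratio: MP_H/MP_K = w/r.
Here MP_H/MP_K = (1/2)·(K/H)/(1/2) = (K/H). Setting this equal to 8/8 = 1 gives K = H.
Substituting into Q = 9: H^(1/2)·(H)^(1/2) = 9.
Solving, H = 9 and K = 9.

H* = 9, K* = 9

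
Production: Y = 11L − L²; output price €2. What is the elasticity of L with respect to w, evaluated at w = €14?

From P·MP_L = w with MP_L = 11 − 2L, labor demand is L(w) = (11 − w/2)/2.
dL/dw = −1/(4) = -0.25.
At w = 14, L = 2, so ε = (dL/dw)·(w/L) = (-0.25)·(14/2) = -1.75.

ε = -1.75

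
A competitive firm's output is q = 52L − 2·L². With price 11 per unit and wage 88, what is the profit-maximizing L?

L* = 11

The marginal product of L is MP_L = 52 − 4L.
A price-taking firm hires until the value of the marginal product equals the wage: P·MP_L = w, so 11·(52 − 4L) = 88.
Then 52 − 4L = 8, giving L = 11.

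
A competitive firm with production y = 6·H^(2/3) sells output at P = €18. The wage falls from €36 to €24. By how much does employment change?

From P·MP_H = w with MP_H = 4·H^(-1/3), the labor demand is H(w) = (72/w)^(3).
At w = 36: H = 8. At w = 24: H = 27.
ΔH = 27 − 8 = 19.

ΔH = 19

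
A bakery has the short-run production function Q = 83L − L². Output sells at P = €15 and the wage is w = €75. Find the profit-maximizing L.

L* = 39

The marginal product of L is MP_L = 83 − 2L.
A price-taking firm hires until the value of the marginal product equals the wage: P·MP_L = w, so 15·(83 − 2L) = 75.
Then 83 − 2L = 5, giving L = 39.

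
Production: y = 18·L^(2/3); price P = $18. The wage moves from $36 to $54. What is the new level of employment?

L* = 64

From P·MP_L = w with MP_L = 12·L^(-1/3), the labor demand is L(w) = (216/w)^(3).
At w = 36: L = 216. At w = 54: L = 64.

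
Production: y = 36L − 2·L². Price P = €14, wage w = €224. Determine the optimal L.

L* = 5

The marginal product of L is MP_L = 36 − 4L.
A price-taking firm hires until the value of the marginal product equals the wage: P·MP_L = w, so 14·(36 − 4L) = 224.
Then 36 − 4L = 16, giving L = 5.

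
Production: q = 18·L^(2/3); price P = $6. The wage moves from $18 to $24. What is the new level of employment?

From P·MP_L = w with MP_L = 12·L^(-1/3), the labor demand is L(w) = (72/w)^(3).
At w = 18: L = 64. At w = 24: L = 27.

L* = 27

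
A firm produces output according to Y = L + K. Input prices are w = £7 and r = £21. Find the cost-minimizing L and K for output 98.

L* = 98, K* = 0

The inputs are perfect substitutes, so the firm uses whichever has the lower cost per unit of output.
Cost per unit of output via L is 7; via K it is 21. L is cheaper.
Producing Y = 98 with L alone: L = 98, K = 0.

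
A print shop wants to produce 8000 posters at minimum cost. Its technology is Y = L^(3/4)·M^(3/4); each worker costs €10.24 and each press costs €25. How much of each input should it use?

L* = 625, M* = 256

Cost minimization requires the marginal rate of technical substitution to equal the input-price ratio: MP_L/MP_M = w/r.
Here MP_L/MP_M = (3/4)·(M/L)/(3/4) = (M/L). Setting this equal to 10.24/25 = 0.4096 gives M = 0.4096L.
Substituting into Y = 8000: L^(3/4)·(0.4096L)^(3/4) = 8000.
Solving, L = 625 and M = 256.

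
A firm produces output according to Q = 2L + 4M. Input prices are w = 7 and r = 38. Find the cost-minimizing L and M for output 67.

The inputs are perfect substitutes, so the firm uses whichever has the lower cost per unit of output.
Cost per unit of output via L is w/2 = 3.5; via M it is r/4 = 9.5. L is cheaper.
Producing Q = 67 with L alone: L = 33.5, M = 0.

L* = 33.5, M* = 0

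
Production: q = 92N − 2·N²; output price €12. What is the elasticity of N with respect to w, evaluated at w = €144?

ε = -0.15

From P·MP_N = w with MP_N = 92 − 4N, labor demand is N(w) = (92 − w/12)/4.
dN/dw = −1/(48) = -1/48.
At w = 144, N = 20, so ε = (dN/dw)·(w/N) = (-1/48)·(144/20) = -0.15.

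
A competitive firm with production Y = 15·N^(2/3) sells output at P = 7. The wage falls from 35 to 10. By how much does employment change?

ΔN = 335

From P·MP_N = w with MP_N = 10·N^(-1/3), the labor demand is N(w) = (70/w)^(3).
At w = 35: N = 8. At w = 10: N = 343.
ΔN = 343 − 8 = 335.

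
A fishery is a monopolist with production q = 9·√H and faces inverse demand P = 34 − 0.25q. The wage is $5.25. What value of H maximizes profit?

H* = 36

Marginal revenue from the inverse demand is MR = 34 − 0.5q.
The marginal product is MP_H = 4.5·H^(-1/2).
A monopolist hires until marginal revenue product equals the wage: MR·MP_H = w.
At H, q = 9·√H. Substituting and solving: (34 − 4.5·√H)·4.5·H^(-1/2) = 5.25 gives H = 36.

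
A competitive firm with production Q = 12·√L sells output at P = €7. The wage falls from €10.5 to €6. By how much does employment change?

From P·MP_L = w with MP_L = 6·L^(-1/2), the labor demand is L(w) = (42/w)^(2).
At w = 10.5: L = 16. At w = 6: L = 49.
ΔL = 49 − 16 = 33.

ΔL = 33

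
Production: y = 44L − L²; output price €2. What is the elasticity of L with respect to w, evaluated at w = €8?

ε = -0.1

From P·MP_L = w with MP_L = 44 − 2L, labor demand is L(w) = (44 − w/2)/2.
dL/dw = −1/(4) = -0.25.
At w = 8, L = 20, so ε = (dL/dw)·(w/L) = (-0.25)·(8/20) = -0.1.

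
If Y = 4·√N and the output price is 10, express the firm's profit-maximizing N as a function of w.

N(w) = 400/w²

MP_N = (1/2)·4·N^(-1/2) = 2·N^(-1/2).
Setting P·MP_N = w: 20·N^(-1/2) = w.
Solving for N: N^(-1/2) = w/20, so N = (20/w)^(2).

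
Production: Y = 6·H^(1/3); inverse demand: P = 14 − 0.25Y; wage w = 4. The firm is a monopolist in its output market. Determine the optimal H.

H* = 8

Marginal revenue from the inverse demand is MR = 14 − 0.5Y.
The marginal product is MP_H = 2·H^(-2/3).
A monopolist hires until marginal revenue product equals the wage: MR·MP_H = w.
At H, Y = 6·H^(1/3). Substituting and solving: (14 − 3·H^(1/3))·2·H^(-2/3) = 4 gives H = 8.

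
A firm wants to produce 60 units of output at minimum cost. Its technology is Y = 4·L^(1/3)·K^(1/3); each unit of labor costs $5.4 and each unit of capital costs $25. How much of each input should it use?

Cost minimization requires the marginal rate of technical substitution to equal the input-price ratio: MP_L/MP_K = w/r.
Here MP_L/MP_K = (1/3)·(K/L)/(1/3) = (K/L). Setting this equal to 5.4/25 = 0.216 gives K = 0.216L.
Substituting into Y = 60: 4·L^(1/3)·(0.216L)^(1/3) = 60.
Solving, L = 125 and K = 27.

L* = 125, K* = 27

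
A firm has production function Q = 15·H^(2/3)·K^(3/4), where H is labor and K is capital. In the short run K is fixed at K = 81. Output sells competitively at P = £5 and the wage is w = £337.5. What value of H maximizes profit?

H* = 64

With K = 81, MP_H = (2/3)·15·H^(-1/3)·81^(3/4) = 270·H^(-1/3).
Profit maximization for a price taker requires P·MP_H = w: 5·270·H^(-1/3) = 337.5.
So H^(-1/3) = 0.25, which gives H = 64.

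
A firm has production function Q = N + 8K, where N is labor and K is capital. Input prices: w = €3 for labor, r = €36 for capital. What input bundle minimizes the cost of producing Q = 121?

The inputs are perfect substitutes, so the firm uses whichever has the lower cost per unit of output.
Cost per unit of output via N is 3; via K it is 4.5. N is cheaper.
Producing Q = 121 with N alone: N = 121, K = 0.

N* = 121, K* = 0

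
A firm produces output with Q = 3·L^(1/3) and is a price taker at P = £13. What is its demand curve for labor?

L(w) = (13/w)^(3/2)

MP_L = (1/3)·3·L^(-2/3) = L^(-2/3).
Setting P·MP_L = w: 13·L^(-2/3) = w.
Solving for L: L^(-2/3) = w/13, so L = (13/w)^(3/2).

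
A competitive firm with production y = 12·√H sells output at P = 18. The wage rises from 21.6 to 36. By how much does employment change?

From P·MP_H = w with MP_H = 6·H^(-1/2), the labor demand is H(w) = (108/w)^(2).
At w = 21.6: H = 25. At w = 36: H = 9.
ΔH = 9 − 25 = -16.

ΔH = -16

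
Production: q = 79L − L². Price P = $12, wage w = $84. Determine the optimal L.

L* = 36

The marginal product of L is MP_L = 79 − 2L.
A price-taking firm hires until the value of the marginal product equals the wage: P·MP_L = w, so 12·(79 − 2L) = 84.
Then 79 − 2L = 7, giving L = 36.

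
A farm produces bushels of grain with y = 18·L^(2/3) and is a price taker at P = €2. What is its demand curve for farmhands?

L(w) = 13824/w³

MP_L = (2/3)·18·L^(-1/3) = 12·L^(-1/3).
Setting P·MP_L = w: 24·L^(-1/3) = w.
Solving for L: L^(-1/3) = w/24, so L = (24/w)^(3).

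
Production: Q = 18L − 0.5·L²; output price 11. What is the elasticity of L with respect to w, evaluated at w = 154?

ε = -3.5

From P·MP_L = w with MP_L = 18 − L, labor demand is L(w) = 18 − w/11.
dL/dw = −1/(11) = -1/11.
At w = 154, L = 4, so ε = (dL/dw)·(w/L) = (-1/11)·(154/4) = -3.5.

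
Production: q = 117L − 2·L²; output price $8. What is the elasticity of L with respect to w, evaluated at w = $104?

ε = -0.125

From P·MP_L = w with MP_L = 117 − 4L, labor demand is L(w) = (117 − w/8)/4.
dL/dw = −1/(32) = -0.03125.
At w = 104, L = 26, so ε = (dL/dw)·(w/L) = (-0.03125)·(104/26) = -0.125.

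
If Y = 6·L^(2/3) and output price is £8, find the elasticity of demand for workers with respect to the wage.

ε = -3

MP_L = (2/3)·6·L^(-1/3), so P·MP_L = w gives 32·L^(-1/3) = w.
Solving, L(w) = (32/w)^(3). This is a constant-elasticity form: L ∝ w^(−3), so ε = −3.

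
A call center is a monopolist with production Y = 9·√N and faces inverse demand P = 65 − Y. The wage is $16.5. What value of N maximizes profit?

Marginal revenue from the inverse demand is MR = 65 − 2Y.
The marginal product is MP_N = 4.5·N^(-1/2).
A monopolist hires until marginal revenue product equals the wage: MR·MP_N = w.
At N, Y = 9·√N. Substituting and solving: (65 − 18·√N)·4.5·N^(-1/2) = 16.5 gives N = 9.

N* = 9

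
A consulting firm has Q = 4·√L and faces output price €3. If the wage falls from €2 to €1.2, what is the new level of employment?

From P·MP_L = w with MP_L = 2·L^(-1/2), the labor demand is L(w) = (6/w)^(2).
At w = 2: L = 9. At w = 1.2: L = 25.

L* = 25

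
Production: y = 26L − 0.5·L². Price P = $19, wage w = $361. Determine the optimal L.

The marginal product of L is MP_L = 26 − L.
A price-taking firm hires until the value of the marginal product equals the wage: P·MP_L = w, so 19·(26 − L) = 361.
Then 26 − L = 19, giving L = 7.

L* = 7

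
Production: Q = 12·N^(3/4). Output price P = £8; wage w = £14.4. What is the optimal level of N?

N* = 625

MP_N = (3/4)·12·N^(-1/4) = 9·N^(-1/4).
Profit maximization for a price taker requires P·MP_N = w: 8·9·N^(-1/4) = 14.4.
So N^(-1/4) = 0.2, which gives N = 625.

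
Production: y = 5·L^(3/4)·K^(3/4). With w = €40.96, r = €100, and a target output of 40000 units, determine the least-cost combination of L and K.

Cost minimization requires the marginal rate of technical substitution to equal the input-price ratio: MP_L/MP_K = w/r.
Here MP_L/MP_K = (3/4)·(K/L)/(3/4) = (K/L). Setting this equal to 40.96/100 = 0.4096 gives K = 0.4096L.
Substituting into y = 40000: 5·L^(3/4)·(0.4096L)^(3/4) = 40000.
Solving, L = 625 and K = 256.

L* = 625, K* = 256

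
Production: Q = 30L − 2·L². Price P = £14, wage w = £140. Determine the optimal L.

L* = 5

The marginal product of L is MP_L = 30 − 4L.
A price-taking firm hires until the value of the marginal product equals the wage: P·MP_L = w, so 14·(30 − 4L) = 140.
Then 30 − 4L = 10, giving L = 5.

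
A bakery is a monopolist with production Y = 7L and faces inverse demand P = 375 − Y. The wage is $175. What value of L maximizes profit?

Marginal revenue from the inverse demand is MR = 375 − 2Y.
The marginal product is MP_L = 7.
A monopolist hires until marginal revenue product equals the wage: MR·MP_L = w.
(375 − 14L)·7 = 175, so L = 25.

L* = 25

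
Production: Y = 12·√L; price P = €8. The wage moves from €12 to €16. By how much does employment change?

ΔL = -7

From P·MP_L = w with MP_L = 6·L^(-1/2), the labor demand is L(w) = (48/w)^(2).
At w = 12: L = 16. At w = 16: L = 9.
ΔL = 9 − 16 = -7.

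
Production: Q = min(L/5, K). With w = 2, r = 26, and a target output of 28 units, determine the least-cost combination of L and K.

With a fixed-proportions technology, the cost-minimizing bundle uses no slack in either input: L/5 = K = Q.
So L = 5·28 = 140 and K = 28.

L* = 140, K* = 28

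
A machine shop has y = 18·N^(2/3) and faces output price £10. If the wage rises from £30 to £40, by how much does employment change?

ΔN = -37

From P·MP_N = w with MP_N = 12·N^(-1/3), the labor demand is N(w) = (120/w)^(3).
At w = 30: N = 64. At w = 40: N = 27.
ΔN = 27 − 64 = -37.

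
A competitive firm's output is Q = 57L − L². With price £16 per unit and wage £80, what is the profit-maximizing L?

The marginal product of L is MP_L = 57 − 2L.
A price-taking firm hires until the value of the marginal product equals the wage: P·MP_L = w, so 16·(57 − 2L) = 80.
Then 57 − 2L = 5, giving L = 26.

L* = 26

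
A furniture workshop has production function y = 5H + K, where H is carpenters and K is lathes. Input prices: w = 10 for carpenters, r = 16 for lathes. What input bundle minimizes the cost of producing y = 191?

H* = 38.2, K* = 0

The inputs are perfect substitutes, so the firm uses whichever has the lower cost per unit of output.
Cost per unit of output via H is 2; via K it is 16. H is cheaper.
Producing y = 191 with H alone: H = 38.2, K = 0.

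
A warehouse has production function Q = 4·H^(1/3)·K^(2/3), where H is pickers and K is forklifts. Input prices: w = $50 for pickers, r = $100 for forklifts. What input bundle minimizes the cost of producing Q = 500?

H* = 125, K* = 125

Cost minimization requires the marginal rate of technical substitution to equal the input-price ratio: MP_H/MP_K = w/r.
Here MP_H/MP_K = (1/3)·(K/H)/(2/3) = 0.5·(K/H). Setting this equal to 50/100 = 0.5 gives K = H.
Substituting into Q = 500: 4·H^(1/3)·(H)^(2/3) = 500.
Solving, H = 125 and K = 125.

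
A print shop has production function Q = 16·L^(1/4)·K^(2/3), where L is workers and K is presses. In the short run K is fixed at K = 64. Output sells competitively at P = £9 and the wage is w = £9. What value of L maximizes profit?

L* = 256

With K = 64, MP_L = (1/4)·16·L^(-3/4)·64^(2/3) = 64·L^(-3/4).
Profit maximization for a price taker requires P·MP_L = w: 9·64·L^(-3/4) = 9.
So L^(-3/4) = 0.015625, which gives L = 256.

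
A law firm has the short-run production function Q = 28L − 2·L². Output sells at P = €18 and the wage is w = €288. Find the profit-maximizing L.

The marginal product of L is MP_L = 28 − 4L.
A price-taking firm hires until the value of the marginal product equals the wage: P·MP_L = w, so 18·(28 − 4L) = 288.
Then 28 − 4L = 16, giving L = 3.

L* = 3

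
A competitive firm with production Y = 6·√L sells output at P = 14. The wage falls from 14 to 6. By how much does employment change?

ΔL = 40

From P·MP_L = w with MP_L = 3·L^(-1/2), the labor demand is L(w) = (42/w)^(2).
At w = 14: L = 9. At w = 6: L = 49.
ΔL = 49 − 9 = 40.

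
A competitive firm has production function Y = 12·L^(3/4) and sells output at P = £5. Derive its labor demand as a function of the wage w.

L(w) = 4100625/w^(4)

MP_L = (3/4)·12·L^(-1/4) = 9·L^(-1/4).
Setting P·MP_L = w: 45·L^(-1/4) = w.
Solving for L: L^(-1/4) = w/45, so L = (45/w)^(4).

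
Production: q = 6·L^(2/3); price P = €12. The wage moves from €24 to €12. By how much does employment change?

ΔL = 56

From P·MP_L = w with MP_L = 4·L^(-1/3), the labor demand is L(w) = (48/w)^(3).
At w = 24: L = 8. At w = 12: L = 64.
ΔL = 64 − 8 = 56.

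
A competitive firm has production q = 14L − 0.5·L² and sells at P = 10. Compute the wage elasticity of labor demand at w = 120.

From P·MP_L = w with MP_L = 14 − L, labor demand is L(w) = 14 − w/10.
dL/dw = −1/(10) = -0.1.
At w = 120, L = 2, so ε = (dL/dw)·(w/L) = (-0.1)·(120/2) = -6.

ε = -6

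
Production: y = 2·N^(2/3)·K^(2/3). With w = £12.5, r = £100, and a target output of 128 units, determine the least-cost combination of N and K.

N* = 64, K* = 8

Cost minimization requires the marginal rate of technical substitution to equal the input-price ratio: MP_N/MP_K = w/r.
Here MP_N/MP_K = (2/3)·(K/N)/(2/3) = (K/N). Setting this equal to 12.5/100 = 0.125 gives K = 0.125N.
Substituting into y = 128: 2·N^(2/3)·(0.125N)^(2/3) = 128.
Solving, N = 64 and K = 8.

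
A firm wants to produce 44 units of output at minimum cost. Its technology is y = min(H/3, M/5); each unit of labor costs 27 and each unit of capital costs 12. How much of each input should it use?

H* = 132, M* = 220

With a fixed-proportions technology, the cost-minimizing bundle uses no slack in either input: H/3 = M/5 = y.
So H = 3·44 = 132 and M = 5·44 = 220.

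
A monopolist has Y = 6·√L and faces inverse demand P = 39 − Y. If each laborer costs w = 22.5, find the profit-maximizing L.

L* = 4

Marginal revenue from the inverse demand is MR = 39 − 2Y.
The marginal product is MP_L = 3·L^(-1/2).
A monopolist hires until marginal revenue product equals the wage: MR·MP_L = w.
At L, Y = 6·√L. Substituting and solving: (39 − 12·√L)·3·L^(-1/2) = 22.5 gives L = 4.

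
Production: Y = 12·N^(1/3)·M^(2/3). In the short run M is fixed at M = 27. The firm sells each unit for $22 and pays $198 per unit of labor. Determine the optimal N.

N* = 8

With M = 27, MP_N = (1/3)·12·N^(-2/3)·27^(2/3) = 36·N^(-2/3).
Profit maximization for a price taker requires P·MP_N = w: 22·36·N^(-2/3) = 198.
So N^(-2/3) = 0.25, which gives N = 8.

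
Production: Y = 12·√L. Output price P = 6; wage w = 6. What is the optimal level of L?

MP_L = (1/2)·12·L^(-1/2) = 6·L^(-1/2).
Profit maximization for a price taker requires P·MP_L = w: 6·6·L^(-1/2) = 6.
So L^(-1/2) = 1/6, which gives L = 36.

L* = 36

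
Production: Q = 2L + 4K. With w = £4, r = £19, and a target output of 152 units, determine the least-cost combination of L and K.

The inputs are perfect substitutes, so the firm uses whichever has the lower cost per unit of output.
Cost per unit of output via L is w/2 = 2; via K it is r/4 = 4.75. L is cheaper.
Producing Q = 152 with L alone: L = 76, K = 0.

L* = 76, K* = 0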